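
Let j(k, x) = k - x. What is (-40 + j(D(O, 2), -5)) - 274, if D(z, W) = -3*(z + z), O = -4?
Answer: -285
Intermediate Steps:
D(z, W) = -6*z
(-40 + j(D(O, 2), -5)) - 274 = (-40 + (-6*(-4) - 1*(-5))) - 274 = (-40 + (24 + 5)) - 274 = (-40 + 29) - 274 = -11 - 274 = -285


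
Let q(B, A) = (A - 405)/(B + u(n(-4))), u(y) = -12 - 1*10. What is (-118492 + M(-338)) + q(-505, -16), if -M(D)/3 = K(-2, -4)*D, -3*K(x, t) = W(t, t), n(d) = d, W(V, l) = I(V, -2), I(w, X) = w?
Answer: -61732359/527 ≈ -1.1714e+5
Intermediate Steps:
W(V, l) = V
K(x, t) = -t/3
u(y) = -22 (u(y) = -12 - 10 = -22)
q(B, A) = (-405 + A)/(-22 + B) (q(B, A) = (A - 405)/(B - 22) = (-405 + A)/(-22 + B))
M(D) = -4*D (M(D) = -3*(-⅓*(-4))*D = -4*D)
(-118492 + M(-338)) + q(-505, -16) = (-118492 - 4*(-338)) + (-405 - 16)/(-22 - 505) = (-118492 + 1352) - 421/(-527) = -117140 - 1/527*(-421) = -117140 + 421/527 = -61732359/527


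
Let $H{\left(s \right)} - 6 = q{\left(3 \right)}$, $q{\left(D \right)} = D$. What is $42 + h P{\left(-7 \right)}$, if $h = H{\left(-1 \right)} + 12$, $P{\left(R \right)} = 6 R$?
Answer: $-840$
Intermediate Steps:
$H{\left(s \right)} = 9$ ($H{\left(s \right)} = 6 + 3 = 9$)
$h = 21$ ($h = 9 + 12 = 21$)
$42 + h P{\left(-7 \right)} = 42 + 21 \cdot 6 \left(-7\right) = 42 + 21 \left(-42\right) = 42 - 882 = -840$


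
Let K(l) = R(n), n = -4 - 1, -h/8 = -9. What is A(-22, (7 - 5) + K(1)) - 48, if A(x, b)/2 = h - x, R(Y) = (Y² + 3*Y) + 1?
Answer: 140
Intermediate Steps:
h = 72 (h = -8*(-9) = 72)
n = -5
R(Y) = 1 + Y² + 3*Y
K(l) = 11 (K(l) = 1 + (-5)² + 3*(-5) = 1 + 25 - 15 = 11)
A(x, b) = 144 - 2*x (A(x, b) = 2*(72 - x) = 144 - 2*x)
A(-22, (7 - 5) + K(1)) - 48 = (144 - 2*(-22)) - 48 = (144 + 44) - 48 = 188 - 48 = 140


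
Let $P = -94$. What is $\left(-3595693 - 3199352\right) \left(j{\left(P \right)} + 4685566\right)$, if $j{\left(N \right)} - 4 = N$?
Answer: $-31838020266420$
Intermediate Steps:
$j{\left(N \right)} = 4 + N$
$\left(-3595693 - 3199352\right) \left(j{\left(P \right)} + 4685566\right) = \left(-3595693 - 3199352\right) \left(\left(4 - 94\right) + 4685566\right) = - 6795045 \left(-90 + 4685566\right) = \left(-6795045\right) 4685476 = -31838020266420$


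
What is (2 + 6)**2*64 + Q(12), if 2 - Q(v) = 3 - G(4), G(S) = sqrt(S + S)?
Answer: 4095 + 2*sqrt(2) ≈ 4097.8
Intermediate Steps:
G(S) = sqrt(2)*sqrt(S) (G(S) = sqrt(2*S) = sqrt(2)*sqrt(S))
Q(v) = -1 + 2*sqrt(2) (Q(v) = 2 - (3 - sqrt(2)*sqrt(4)) = 2 - (3 - sqrt(2)*2) = 2 - (3 - 2*sqrt(2)) = 2 + (-3 + 2*sqrt(2)) = -1 + 2*sqrt(2))
(2 + 6)**2*64 + Q(12) = (2 + 6)**2*64 + (-1 + 2*sqrt(2)) = 8**2*64 + (-1 + 2*sqrt(2)) = 64*64 + (-1 + 2*sqrt(2)) = 4096 + (-1 + 2*sqrt(2)) = 4095 + 2*sqrt(2)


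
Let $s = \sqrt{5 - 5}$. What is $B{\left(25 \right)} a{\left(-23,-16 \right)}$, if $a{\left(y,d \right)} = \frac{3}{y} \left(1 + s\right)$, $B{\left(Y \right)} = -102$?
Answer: $\frac{306}{23} \approx 13.304$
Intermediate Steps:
$s = 0$ ($s = \sqrt{0} = 0$)
$a{\left(y,d \right)} = \frac{3}{y}$ ($a{\left(y,d \right)} = \frac{3}{y} \left(1 + 0\right) = \frac{3}{y} 1 = \frac{3}{y}$)
$B{\left(25 \right)} a{\left(-23,-16 \right)} = - 102 \frac{3}{-23} = - 102 \cdot 3 \left(- \frac{1}{23}\right) = \left(-102\right) \left(- \frac{3}{23}\right) = \frac{306}{23}$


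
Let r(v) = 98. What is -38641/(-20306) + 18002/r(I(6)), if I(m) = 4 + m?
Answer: 184667715/994994 ≈ 185.60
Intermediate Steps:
-38641/(-20306) + 18002/r(I(6)) = -38641/(-20306) + 18002/98 = -38641*(-1/20306) + 18002*(1/98) = 38641/20306 + 9001/49 = 184667715/994994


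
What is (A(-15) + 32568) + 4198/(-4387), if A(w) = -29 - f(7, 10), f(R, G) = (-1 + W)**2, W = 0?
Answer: 142740008/4387 ≈ 32537.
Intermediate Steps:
f(R, G) = 1 (f(R, G) = (-1 + 0)**2 = (-1)**2 = 1)
A(w) = -30 (A(w) = -29 - 1*1 = -29 - 1 = -30)
(A(-15) + 32568) + 4198/(-4387) = (-30 + 32568) + 4198/(-4387) = 32538 + 4198*(-1/4387) = 32538 - 4198/4387 = 142740008/4387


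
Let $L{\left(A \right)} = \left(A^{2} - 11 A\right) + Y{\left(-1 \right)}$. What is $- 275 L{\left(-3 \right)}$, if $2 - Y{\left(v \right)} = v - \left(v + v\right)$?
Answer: $-11825$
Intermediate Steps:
$Y{\left(v \right)} = 2 + v$ ($Y{\left(v \right)} = 2 - \left(v - \left(v + v\right)\right) = 2 - \left(v - 2 v\right) = 2 - - v = 2 + v$)
$L{\left(A \right)} = 1 + A^{2} - 11 A$ ($L{\left(A \right)} = \left(A^{2} - 11 A\right) + \left(2 - 1\right) = \left(A^{2} - 11 A\right) + 1 = 1 + A^{2} - 11 A$)
$- 275 L{\left(-3 \right)} = - 275 \left(1 + \left(-3\right)^{2} - -33\right) = - 275 \left(1 + 9 + 33\right) = \left(-275\right) 43 = -11825$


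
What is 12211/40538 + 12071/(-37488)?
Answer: -15784115/759844272 ≈ -0.020773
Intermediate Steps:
12211/40538 + 12071/(-37488) = 12211*(1/40538) + 12071*(-1/37488) = 12211/40538 - 12071/37488 = -15784115/759844272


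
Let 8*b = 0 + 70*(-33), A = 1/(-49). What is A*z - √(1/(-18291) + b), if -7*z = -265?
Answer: -265/343 - I*√386417659719/36582 ≈ -0.77259 - 16.993*I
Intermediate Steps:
z = 265/7 (z = -⅐*(-265) = 265/7 ≈ 37.857)
A = -1/49 ≈ -0.020408
b = -1155/4 (b = (0 + 70*(-33))/8 = (0 - 2310)/8 = (⅛)*(-2310) = -1155/4 ≈ -288.75)
A*z - √(1/(-18291) + b) = -1/49*265/7 - √(1/(-18291) - 1155/4) = -265/343 - √(-1/18291 - 1155/4) = -265/343 - √(-21126109/73164) = -265/343 - I*√386417659719/36582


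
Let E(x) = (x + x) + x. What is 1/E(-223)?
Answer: -1/669 ≈ -0.0014948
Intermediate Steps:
E(x) = 3*x (E(x) = 2*x + x = 3*x)
1/E(-223) = 1/(3*(-223)) = 1/(-669) = -1/669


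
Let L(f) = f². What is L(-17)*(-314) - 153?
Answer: -90899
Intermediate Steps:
L(-17)*(-314) - 153 = (-17)²*(-314) - 153 = 289*(-314) - 153 = -90746 - 153 = -90899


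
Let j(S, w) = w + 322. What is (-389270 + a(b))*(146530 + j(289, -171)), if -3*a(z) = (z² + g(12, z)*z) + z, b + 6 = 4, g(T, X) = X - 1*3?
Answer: -57099099594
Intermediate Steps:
g(T, X) = -3 + X (g(T, X) = X - 3 = -3 + X)
b = -2 (b = -6 + 4 = -2)
j(S, w) = 322 + w
a(z) = -z/3 - z²/3 - z*(-3 + z)/3 (a(z) = -((z² + (-3 + z)*z) + z)/3 = -((z² + z*(-3 + z)) + z)/3 = -(z + z² + z*(-3 + z))/3 = -z/3 - z²/3 - z*(-3 + z)/3)
(-389270 + a(b))*(146530 + j(289, -171)) = (-389270 + (⅔)*(-2)*(1 - 1*(-2)))*(146530 + (322 - 171)) = (-389270 + (⅔)*(-2)*(1 + 2))*(146530 + 151) = (-389270 + (⅔)*(-2)*3)*146681 = (-389270 - 4)*146681 = -389274*146681 = -57099099594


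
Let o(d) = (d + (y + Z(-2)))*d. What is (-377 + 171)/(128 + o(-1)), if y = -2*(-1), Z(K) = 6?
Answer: -206/121 ≈ -1.7025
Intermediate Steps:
y = 2
o(d) = d*(8 + d) (o(d) = (d + (2 + 6))*d = (d + 8)*d = (8 + d)*d = d*(8 + d))
(-377 + 171)/(128 + o(-1)) = (-377 + 171)/(128 - (8 - 1)) = -206/(128 - 1*7) = -206/(128 - 7) = -206/121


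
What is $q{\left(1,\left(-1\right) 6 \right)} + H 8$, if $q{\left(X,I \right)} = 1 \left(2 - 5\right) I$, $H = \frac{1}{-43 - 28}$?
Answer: $\frac{1270}{71} \approx 17.887$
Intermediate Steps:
$H = - \frac{1}{71}$ ($H = \frac{1}{-71} = - \frac{1}{71} \approx -0.014085$)
$q{\left(X,I \right)} = - 3 I$ ($q{\left(X,I \right)} = 1 \left(2 - 5\right) I = 1 \left(-3\right) I = - 3 I$)
$q{\left(1,\left(-1\right) 6 \right)} + H 8 = - 3 \left(\left(-1\right) 6\right) - \frac{8}{71} = \left(-3\right) \left(-6\right) - \frac{8}{71} = 18 - \frac{8}{71} = \frac{1270}{71}$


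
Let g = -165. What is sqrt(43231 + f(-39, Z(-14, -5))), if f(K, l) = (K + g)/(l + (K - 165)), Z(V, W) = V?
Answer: 7*sqrt(10482421)/109 ≈ 207.92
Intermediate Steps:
f(K, l) = (-165 + K)/(-165 + K + l) (f(K, l) = (K - 165)/(l + (K - 165)) = (-165 + K)/(l + (-165 + K)) = (-165 + K)/(-165 + K + l))
sqrt(43231 + f(-39, Z(-14, -5))) = sqrt(43231 + (-165 - 39)/(-165 - 39 - 14)) = sqrt(43231 - 204/(-218)) = sqrt(43231 - 1/218*(-204)) = sqrt(43231 + 102/109) = sqrt(4712281/109) = 7*sqrt(10482421)/109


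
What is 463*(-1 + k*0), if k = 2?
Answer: -463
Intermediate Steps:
463*(-1 + k*0) = 463*(-1 + 2*0) = 463*(-1 + 0) = 463*(-1) = -463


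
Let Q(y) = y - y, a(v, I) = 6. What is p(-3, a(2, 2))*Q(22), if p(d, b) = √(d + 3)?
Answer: 0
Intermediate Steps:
Q(y) = 0
p(d, b) = √(3 + d)
p(-3, a(2, 2))*Q(22) = √(3 - 3)*0 = √0*0 = 0*0 = 0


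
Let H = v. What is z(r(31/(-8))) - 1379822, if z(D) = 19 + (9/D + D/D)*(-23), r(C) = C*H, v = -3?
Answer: -42775158/31 ≈ -1.3798e+6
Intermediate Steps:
H = -3
r(C) = -3*C (r(C) = C*(-3) = -3*C)
z(D) = -4 - 207/D (z(D) = 19 + (9/D + 1)*(-23) = 19 + (1 + 9/D)*(-23) = 19 + (-23 - 207/D) = -4 - 207/D)
z(r(31/(-8))) - 1379822 = (-4 - 207/((-93/(-8)))) - 1379822 = (-4 - 207/((-93*(-1)/8))) - 1379822 = (-4 - 207/((-3*(-31/8)))) - 1379822 = (-4 - 207/93/8) - 1379822 = (-4 - 207*8/93) - 1379822 = (-4 - 552/31) - 1379822 = -676/31 - 1379822 = -42775158/31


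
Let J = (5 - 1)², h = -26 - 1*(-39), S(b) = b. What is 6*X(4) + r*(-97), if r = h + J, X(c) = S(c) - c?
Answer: -2813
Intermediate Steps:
h = 13 (h = -26 + 39 = 13)
X(c) = 0 (X(c) = c - c = 0)
J = 16 (J = 4² = 16)
r = 29 (r = 13 + 16 = 29)
6*X(4) + r*(-97) = 6*0 + 29*(-97) = 0 - 2813 = -2813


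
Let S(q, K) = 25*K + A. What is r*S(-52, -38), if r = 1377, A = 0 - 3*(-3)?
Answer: -1295757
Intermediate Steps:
A = 9 (A = 0 + 9 = 9)
S(q, K) = 9 + 25*K (S(q, K) = 25*K + 9 = 9 + 25*K)
r*S(-52, -38) = 1377*(9 + 25*(-38)) = 1377*(9 - 950) = 1377*(-941) = -1295757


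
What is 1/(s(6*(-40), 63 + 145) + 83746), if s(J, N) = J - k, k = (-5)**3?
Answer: 1/83631 ≈ 1.1957e-5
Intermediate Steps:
k = -125
s(J, N) = 125 + J (s(J, N) = J - 1*(-125) = J + 125 = 125 + J)
1/(s(6*(-40), 63 + 145) + 83746) = 1/((125 + 6*(-40)) + 83746) = 1/((125 - 240) + 83746) = 1/(-115 + 83746) = 1/83631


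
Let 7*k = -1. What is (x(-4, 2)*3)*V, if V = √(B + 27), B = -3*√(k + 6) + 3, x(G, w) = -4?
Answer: -12*√(1470 - 21*√287)/7 ≈ -57.223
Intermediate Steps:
k = -⅐ (k = (⅐)*(-1) = -⅐ ≈ -0.14286)
B = 3 - 3*√287/7 (B = -3*√(-⅐ + 6) + 3 = -3*√287/7 + 3 = 3 - 3*√287/7 ≈ -4.2605)
V = √(30 - 3*√287/7) (V = √((3 - 3*√287/7) + 27) = √(30 - 3*√287/7) ≈ 4.7686)
(x(-4, 2)*3)*V = (-4*3)*(√(1470 - 21*√287)/7) = -12*√(1470 - 21*√287)/7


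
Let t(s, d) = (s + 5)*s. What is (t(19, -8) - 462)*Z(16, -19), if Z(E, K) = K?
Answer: 114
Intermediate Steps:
t(s, d) = s*(5 + s) (t(s, d) = (5 + s)*s = s*(5 + s))
(t(19, -8) - 462)*Z(16, -19) = (19*(5 + 19) - 462)*(-19) = (19*24 - 462)*(-19) = (456 - 462)*(-19) = -6*(-19) = 114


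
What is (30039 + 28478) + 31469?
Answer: 89986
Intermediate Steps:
(30039 + 28478) + 31469 = 58517 + 31469 = 89986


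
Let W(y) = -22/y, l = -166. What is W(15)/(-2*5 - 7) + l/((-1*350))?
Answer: 5003/8925 ≈ 0.56056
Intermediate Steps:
W(15)/(-2*5 - 7) + l/((-1*350)) = (-22/15)/(-2*5 - 7) - 166/((-1*350)) = (-22*1/15)/(-10 - 7) - 166/(-350) = -22/15/(-17) - 166*(-1/350) = -22/15*(-1/17) + 83/175 = 22/255 + 83/175 = 5003/8925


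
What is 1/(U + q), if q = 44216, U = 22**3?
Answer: 1/54864 ≈ 1.8227e-5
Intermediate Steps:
U = 10648
1/(U + q) = 1/(10648 + 44216) = 1/54864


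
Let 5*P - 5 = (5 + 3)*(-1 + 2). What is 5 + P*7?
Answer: 116/5 ≈ 23.200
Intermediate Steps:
P = 13/5 (P = 1 + ((5 + 3)*(-1 + 2))/5 = 1 + (8*1)/5 = 1 + (⅕)*8 = 1 + 8/5 = 13/5 ≈ 2.6000)
5 + P*7 = 5 + (13/5)*7 = 5 + 91/5 = 116/5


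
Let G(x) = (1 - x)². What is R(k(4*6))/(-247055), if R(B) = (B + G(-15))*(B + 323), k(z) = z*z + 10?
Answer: -765378/247055 ≈ -3.0980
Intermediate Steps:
k(z) = 10 + z² (k(z) = z² + 10 = 10 + z²)
R(B) = (256 + B)*(323 + B) (R(B) = (B + (-1 - 15)²)*(B + 323) = (B + (-16)²)*(323 + B) = (B + 256)*(323 + B) = (256 + B)*(323 + B))
R(k(4*6))/(-247055) = (82688 + (10 + (4*6)²)² + 579*(10 + (4*6)²))/(-247055) = (82688 + (10 + 24²)² + 579*(10 + 24²))*(-1/247055) = (82688 + (10 + 576)² + 579*(10 + 576))*(-1/247055) = (82688 + 586² + 579*586)*(-1/247055) = (82688 + 343396 + 339294)*(-1/247055) = 765378*(-1/247055) = -765378/247055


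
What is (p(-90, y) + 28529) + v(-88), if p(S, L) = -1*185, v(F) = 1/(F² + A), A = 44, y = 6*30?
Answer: 220743073/7788 ≈ 28344.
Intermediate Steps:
y = 180
v(F) = 1/(44 + F²) (v(F) = 1/(F² + 44) = 1/(44 + F²))
p(S, L) = -185
(p(-90, y) + 28529) + v(-88) = (-185 + 28529) + 1/(44 + (-88)²) = 28344 + 1/(44 + 7744) = 28344 + 1/7788 = 220743073/7788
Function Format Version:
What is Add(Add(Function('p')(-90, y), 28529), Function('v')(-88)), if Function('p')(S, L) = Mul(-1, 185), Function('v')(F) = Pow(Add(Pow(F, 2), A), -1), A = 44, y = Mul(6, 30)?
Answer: Rational(220743073, 7788) ≈ 28344.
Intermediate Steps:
y = 180
Function('v')(F) = Pow(Add(44, Pow(F, 2)), -1) (Function('v')(F) = Pow(Add(Pow(F, 2), 44), -1) = Pow(Add(44, Pow(F, 2)), -1))
Function('p')(S, L) = -185
Add(Add(Function('p')(-90, y), 28529), Function('v')(-88)) = Add(Add(-185, 28529), Pow(Add(44, Pow(-88, 2)), -1)) = Add(28344, Pow(Add(44, 7744), -1)) = Add(28344, Pow(7788, -1)) = Add(28344, Rational(1, 7788)) = Rational(220743073, 7788)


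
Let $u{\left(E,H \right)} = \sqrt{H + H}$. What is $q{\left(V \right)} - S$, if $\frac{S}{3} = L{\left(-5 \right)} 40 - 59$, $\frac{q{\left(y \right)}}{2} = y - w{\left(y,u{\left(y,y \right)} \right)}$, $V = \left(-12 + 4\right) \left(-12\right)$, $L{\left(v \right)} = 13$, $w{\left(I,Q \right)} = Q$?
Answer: $-1191 - 16 \sqrt{3} \approx -1218.7$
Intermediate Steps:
$u{\left(E,H \right)} = \sqrt{2} \sqrt{H}$ ($u{\left(E,H \right)} = \sqrt{2 H} = \sqrt{2} \sqrt{H}$)
$V = 96$ ($V = \left(-8\right) \left(-12\right) = 96$)
$q{\left(y \right)} = 2 y - 2 \sqrt{2} \sqrt{y}$ ($q{\left(y \right)} = 2 \left(y - \sqrt{2} \sqrt{y}\right) = 2 y - 2 \sqrt{2} \sqrt{y}$)
$S = 1383$ ($S = 3 \left(13 \cdot 40 - 59\right) = 3 \left(520 - 59\right) = 3 \cdot 461 = 1383$)
$q{\left(V \right)} - S = \left(2 \cdot 96 - 2 \sqrt{2} \sqrt{96}\right) - 1383 = \left(192 - 2 \sqrt{2} \cdot 4 \sqrt{6}\right) - 1383 = \left(192 - 16 \sqrt{3}\right) - 1383 = -1191 - 16 \sqrt{3}$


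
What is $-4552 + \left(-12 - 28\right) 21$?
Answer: $-5392$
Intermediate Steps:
$-4552 + \left(-12 - 28\right) 21 = -4552 - 840 = -5392$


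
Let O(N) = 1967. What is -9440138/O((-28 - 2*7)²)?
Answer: -9440138/1967 ≈ -4799.3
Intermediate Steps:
-9440138/O((-28 - 2*7)²) = -9440138/1967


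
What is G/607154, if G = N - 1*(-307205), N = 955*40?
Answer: 345405/607154 ≈ 0.56889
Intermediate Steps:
N = 38200
G = 345405 (G = 38200 - 1*(-307205) = 38200 + 307205 = 345405)
G/607154 = 345405/607154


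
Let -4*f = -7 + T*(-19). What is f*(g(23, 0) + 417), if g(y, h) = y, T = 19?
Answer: 40480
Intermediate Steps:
f = 92 (f = -(-7 + 19*(-19))/4 = -(-7 - 361)/4 = -1/4*(-368) = 92)
f*(g(23, 0) + 417) = 92*(23 + 417) = 92*440 = 40480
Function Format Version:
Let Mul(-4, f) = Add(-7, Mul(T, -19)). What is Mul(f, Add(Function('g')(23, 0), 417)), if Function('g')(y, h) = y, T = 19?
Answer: 40480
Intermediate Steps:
f = 92 (f = Mul(Rational(-1, 4), Add(-7, Mul(19, -19))) = Mul(Rational(-1, 4), Add(-7, -361)) = Mul(Rational(-1, 4), -368) = 92)
Mul(f, Add(Function('g')(23, 0), 417)) = Mul(92, Add(23, 417)) = Mul(92, 440) = 40480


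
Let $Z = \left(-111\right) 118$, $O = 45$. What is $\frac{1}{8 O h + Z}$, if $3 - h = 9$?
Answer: $- \frac{1}{15258} \approx -6.5539 \cdot 10^{-5}$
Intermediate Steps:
$h = -6$ ($h = 3 - 9 = -6$)
$Z = -13098$
$\frac{1}{8 O h + Z} = \frac{1}{8 \cdot 45 \left(-6\right) - 13098} = \frac{1}{360 \left(-6\right) - 13098} = \frac{1}{-2160 - 13098} = \frac{1}{-15258} = - \frac{1}{15258}$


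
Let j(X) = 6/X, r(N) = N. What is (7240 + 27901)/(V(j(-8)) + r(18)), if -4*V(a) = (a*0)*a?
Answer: 35141/18 ≈ 1952.3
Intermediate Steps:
V(a) = 0 (V(a) = -a*0*a/4 = -0*a = -¼*0 = 0)
(7240 + 27901)/(V(j(-8)) + r(18)) = (7240 + 27901)/(0 + 18) = 35141/18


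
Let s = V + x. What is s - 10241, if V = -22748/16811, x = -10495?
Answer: -348615644/16811 ≈ -20737.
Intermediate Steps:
V = -22748/16811 (V = -22748*1/16811 = -22748/16811 ≈ -1.3532)
s = -176454193/16811 (s = -22748/16811 - 10495 = -176454193/16811 ≈ -10496.)
s - 10241 = -176454193/16811 - 10241 = -348615644/16811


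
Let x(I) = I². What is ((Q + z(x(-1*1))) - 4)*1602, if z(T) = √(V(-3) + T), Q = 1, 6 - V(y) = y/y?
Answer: -4806 + 1602*√6 ≈ -881.92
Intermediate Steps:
V(y) = 5 (V(y) = 6 - y/y = 6 - 1*1 = 6 - 1 = 5)
z(T) = √(5 + T)
((Q + z(x(-1*1))) - 4)*1602 = ((1 + √(5 + (-1*1)²)) - 4)*1602 = ((1 + √(5 + (-1)²)) - 4)*1602 = ((1 + √(5 + 1)) - 4)*1602 = ((1 + √6) - 4)*1602 = (-3 + √6)*1602 = -4806 + 1602*√6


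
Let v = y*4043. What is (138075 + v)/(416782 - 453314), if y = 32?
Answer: -267451/36532 ≈ -7.3210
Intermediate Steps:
v = 129376 (v = 32*4043 = 129376)
(138075 + v)/(416782 - 453314) = (138075 + 129376)/(416782 - 453314) = 267451/(-36532) = 267451*(-1/36532) = -267451/36532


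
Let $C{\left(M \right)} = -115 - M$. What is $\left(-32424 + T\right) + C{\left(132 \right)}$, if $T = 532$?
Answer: $-32139$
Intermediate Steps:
$\left(-32424 + T\right) + C{\left(132 \right)} = \left(-32424 + 532\right) - 247 = -31892 - 247 = -32139$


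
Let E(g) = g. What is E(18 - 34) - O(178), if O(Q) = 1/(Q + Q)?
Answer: -5697/356 ≈ -16.003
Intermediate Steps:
O(Q) = 1/(2*Q)
E(18 - 34) - O(178) = (18 - 34) - 1/(2*178) = -16 - 1/(2*178) = -16 - 1*1/356 = -16 - 1/356 = -5697/356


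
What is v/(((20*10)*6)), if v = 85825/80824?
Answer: 3433/3879552 ≈ 0.00088490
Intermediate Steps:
v = 85825/80824 (v = 85825*(1/80824) = 85825/80824 ≈ 1.0619)
v/(((20*10)*6)) = 85825/(80824*(((20*10)*6))) = 85825/(80824*((200*6))) = (85825/80824)/1200 = (85825/80824)*(1/1200) = 3433/3879552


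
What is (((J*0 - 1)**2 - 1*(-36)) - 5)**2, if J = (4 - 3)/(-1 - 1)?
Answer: 1024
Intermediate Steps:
J = -1/2 (J = 1/(-2) = 1*(-1/2) = -1/2 ≈ -0.50000)
(((J*0 - 1)**2 - 1*(-36)) - 5)**2 = (((-1/2*0 - 1)**2 - 1*(-36)) - 5)**2 = (((0 - 1)**2 + 36) - 5)**2 = (((-1)**2 + 36) - 5)**2 = ((1 + 36) - 5)**2 = (37 - 5)**2 = 32**2 = 1024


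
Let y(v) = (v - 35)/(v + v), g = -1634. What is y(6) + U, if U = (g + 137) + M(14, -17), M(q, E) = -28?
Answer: -18329/12 ≈ -1527.4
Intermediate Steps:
U = -1525 (U = (-1634 + 137) - 28 = -1497 - 28 = -1525)
y(v) = (-35 + v)/(2*v) (y(v) = (-35 + v)/((2*v)) = (-35 + v)*(1/(2*v)) = (-35 + v)/(2*v))
y(6) + U = (½)*(-35 + 6)/6 - 1525 = (½)*(⅙)*(-29) - 1525 = -29/12 - 1525 = -18329/12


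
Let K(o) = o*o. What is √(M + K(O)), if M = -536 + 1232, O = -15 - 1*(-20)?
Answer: √721 ≈ 26.851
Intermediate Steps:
O = 5 (O = -15 + 20 = 5)
K(o) = o²
M = 696
√(M + K(O)) = √(696 + 5²) = √(696 + 25) = √721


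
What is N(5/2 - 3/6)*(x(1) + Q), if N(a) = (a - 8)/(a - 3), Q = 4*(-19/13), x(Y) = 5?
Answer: -66/13 ≈ -5.0769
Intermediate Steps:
Q = -76/13 (Q = 4*(-19*1/13) = 4*(-19/13) = -76/13 ≈ -5.8462)
N(a) = (-8 + a)/(-3 + a)
N(5/2 - 3/6)*(x(1) + Q) = ((-8 + (5/2 - 3/6))/(-3 + (5/2 - 3/6)))*(5 - 76/13) = ((-8 + (5*(½) - 3*⅙))/(-3 + (5*(½) - 3*⅙)))*(-11/13) = ((-8 + (5/2 - ½))/(-3 + (5/2 - ½)))*(-11/13) = ((-8 + 2)/(-3 + 2))*(-11/13) = (-6/(-1))*(-11/13) = -1*(-6)*(-11/13) = 6*(-11/13) = -66/13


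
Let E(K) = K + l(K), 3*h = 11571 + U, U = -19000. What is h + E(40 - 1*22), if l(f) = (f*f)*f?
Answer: 10121/3 ≈ 3373.7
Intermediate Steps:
l(f) = f³ (l(f) = f²*f = f³)
h = -7429/3 (h = (11571 - 19000)/3 = (⅓)*(-7429) = -7429/3 ≈ -2476.3)
E(K) = K + K³
h + E(40 - 1*22) = -7429/3 + ((40 - 1*22) + (40 - 1*22)³) = -7429/3 + ((40 - 22) + (40 - 22)³) = -7429/3 + (18 + 18³) = -7429/3 + (18 + 5832) = -7429/3 + 5850 = 10121/3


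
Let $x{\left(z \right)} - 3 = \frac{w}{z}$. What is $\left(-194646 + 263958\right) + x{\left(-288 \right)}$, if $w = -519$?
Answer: $\frac{6654413}{96} \approx 69317.0$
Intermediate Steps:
$x{\left(z \right)} = 3 - \frac{519}{z}$
$\left(-194646 + 263958\right) + x{\left(-288 \right)} = \left(-194646 + 263958\right) + \left(3 - \frac{519}{-288}\right) = 69312 + \left(3 - - \frac{173}{96}\right) = 69312 + \left(3 + \frac{173}{96}\right) = 69312 + \frac{461}{96} = \frac{6654413}{96}$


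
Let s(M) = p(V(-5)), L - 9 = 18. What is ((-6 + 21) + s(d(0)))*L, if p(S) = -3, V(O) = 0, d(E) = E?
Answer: 324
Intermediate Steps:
L = 27 (L = 9 + 18 = 27)
s(M) = -3
((-6 + 21) + s(d(0)))*L = ((-6 + 21) - 3)*27 = (15 - 3)*27 = 12*27 = 324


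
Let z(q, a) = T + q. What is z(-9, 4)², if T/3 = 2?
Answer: 9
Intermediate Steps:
T = 6 (T = 3*2 = 6)
z(q, a) = 6 + q
z(-9, 4)² = (6 - 9)² = (-3)² = 9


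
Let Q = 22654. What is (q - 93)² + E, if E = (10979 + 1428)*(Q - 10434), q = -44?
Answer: 151632309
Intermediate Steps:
E = 151613540 (E = (10979 + 1428)*(22654 - 10434) = 12407*12220 = 151613540)
(q - 93)² + E = (-44 - 93)² + 151613540 = (-137)² + 151613540 = 18769 + 151613540 = 151632309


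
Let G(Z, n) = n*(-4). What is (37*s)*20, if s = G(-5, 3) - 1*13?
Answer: -18500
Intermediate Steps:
G(Z, n) = -4*n
s = -25 (s = -4*3 - 1*13 = -12 - 13 = -25)
(37*s)*20 = (37*(-25))*20 = -925*20 = -18500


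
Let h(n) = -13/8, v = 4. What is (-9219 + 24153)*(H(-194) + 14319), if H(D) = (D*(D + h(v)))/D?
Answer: 843673929/4 ≈ 2.1092e+8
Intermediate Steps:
h(n) = -13/8 (h(n) = -13*⅛ = -13/8)
H(D) = -13/8 + D (H(D) = (D*(D - 13/8))/D = (D*(-13/8 + D))/D = -13/8 + D)
(-9219 + 24153)*(H(-194) + 14319) = (-9219 + 24153)*((-13/8 - 194) + 14319) = 14934*(-1565/8 + 14319) = 14934*(112987/8) = 843673929/4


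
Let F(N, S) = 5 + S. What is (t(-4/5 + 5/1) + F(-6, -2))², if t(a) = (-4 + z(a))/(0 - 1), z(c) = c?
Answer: 196/25 ≈ 7.8400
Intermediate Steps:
t(a) = 4 - a (t(a) = (-4 + a)/(0 - 1) = (-4 + a)/(-1) = (-4 + a)*(-1) = 4 - a)
(t(-4/5 + 5/1) + F(-6, -2))² = ((4 - (-4/5 + 5/1)) + (5 - 2))² = ((4 - (-4*⅕ + 5*1)) + 3)² = ((4 - (-⅘ + 5)) + 3)² = ((4 - 1*21/5) + 3)² = ((4 - 21/5) + 3)² = (-⅕ + 3)² = (14/5)² = 196/25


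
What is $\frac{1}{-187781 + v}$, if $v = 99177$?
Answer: $- \frac{1}{88604} \approx -1.1286 \cdot 10^{-5}$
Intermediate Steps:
$\frac{1}{-187781 + v} = \frac{1}{-187781 + 99177} = \frac{1}{-88604} = - \frac{1}{88604}$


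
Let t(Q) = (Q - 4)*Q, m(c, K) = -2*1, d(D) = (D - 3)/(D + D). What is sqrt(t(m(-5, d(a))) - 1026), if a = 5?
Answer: 13*I*sqrt(6) ≈ 31.843*I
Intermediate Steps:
d(D) = (-3 + D)/(2*D) (d(D) = (-3 + D)/((2*D)) = (-3 + D)*(1/(2*D)) = (-3 + D)/(2*D))
m(c, K) = -2
t(Q) = Q*(-4 + Q) (t(Q) = (-4 + Q)*Q = Q*(-4 + Q))
sqrt(t(m(-5, d(a))) - 1026) = sqrt(-2*(-4 - 2) - 1026) = sqrt(-2*(-6) - 1026) = sqrt(12 - 1026) = sqrt(-1014) = 13*I*sqrt(6)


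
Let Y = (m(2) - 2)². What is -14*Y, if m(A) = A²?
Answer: -56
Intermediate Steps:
Y = 4 (Y = (2² - 2)² = (4 - 2)² = 2² = 4)
-14*Y = -14*4 = -56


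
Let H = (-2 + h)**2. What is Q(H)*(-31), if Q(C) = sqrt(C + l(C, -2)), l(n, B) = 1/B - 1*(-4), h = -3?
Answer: -31*sqrt(114)/2 ≈ -165.49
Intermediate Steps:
l(n, B) = 4 + 1/B (l(n, B) = 1/B + 4 = 4 + 1/B)
H = 25 (H = (-2 - 3)**2 = (-5)**2 = 25)
Q(C) = sqrt(7/2 + C) (Q(C) = sqrt(C + (4 + 1/(-2))) = sqrt(C + (4 - 1/2)) = sqrt(C + 7/2) = sqrt(7/2 + C))
Q(H)*(-31) = (sqrt(14 + 4*25)/2)*(-31) = (sqrt(14 + 100)/2)*(-31) = (sqrt(114)/2)*(-31) = -31*sqrt(114)/2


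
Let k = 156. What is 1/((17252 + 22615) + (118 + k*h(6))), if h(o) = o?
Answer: 1/40921 ≈ 2.4437e-5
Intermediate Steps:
1/((17252 + 22615) + (118 + k*h(6))) = 1/((17252 + 22615) + (118 + 156*6)) = 1/(39867 + (118 + 936)) = 1/(39867 + 1054) = 1/40921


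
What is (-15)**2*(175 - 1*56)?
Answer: 26775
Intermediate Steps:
(-15)**2*(175 - 1*56) = 225*(175 - 56) = 225*119 = 26775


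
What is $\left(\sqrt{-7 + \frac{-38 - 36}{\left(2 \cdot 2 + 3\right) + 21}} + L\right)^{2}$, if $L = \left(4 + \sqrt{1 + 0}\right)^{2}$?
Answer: $\frac{8615}{14} + \frac{75 i \sqrt{210}}{7} \approx 615.36 + 155.26 i$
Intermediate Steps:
$L = 25$ ($L = \left(4 + \sqrt{1}\right)^{2} = \left(4 + 1\right)^{2} = 5^{2} = 25$)
$\left(\sqrt{-7 + \frac{-38 - 36}{\left(2 \cdot 2 + 3\right) + 21}} + L\right)^{2} = \left(\sqrt{-7 + \frac{-38 - 36}{\left(2 \cdot 2 + 3\right) + 21}} + 25\right)^{2} = \left(\sqrt{-7 - \frac{74}{\left(4 + 3\right) + 21}} + 25\right)^{2} = \left(\sqrt{-7 - \frac{74}{7 + 21}} + 25\right)^{2} = \left(\sqrt{-7 - \frac{74}{28}} + 25\right)^{2} = \left(\sqrt{-7 - \frac{37}{14}} + 25\right)^{2} = \left(\sqrt{- \frac{135}{14}} + 25\right)^{2} = \left(\frac{3 i \sqrt{210}}{14} + 25\right)^{2} = \left(25 + \frac{3 i \sqrt{210}}{14}\right)^{2}$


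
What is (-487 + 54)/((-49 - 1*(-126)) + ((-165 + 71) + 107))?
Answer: -433/90 ≈ -4.8111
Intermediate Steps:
(-487 + 54)/((-49 - 1*(-126)) + ((-165 + 71) + 107)) = -433/((-49 + 126) + (-94 + 107)) = -433/(77 + 13) = -433/90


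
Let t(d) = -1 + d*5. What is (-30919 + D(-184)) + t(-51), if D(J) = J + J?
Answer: -31543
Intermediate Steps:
D(J) = 2*J
t(d) = -1 + 5*d
(-30919 + D(-184)) + t(-51) = (-30919 + 2*(-184)) + (-1 + 5*(-51)) = (-30919 - 368) + (-1 - 255) = -31287 - 256 = -31543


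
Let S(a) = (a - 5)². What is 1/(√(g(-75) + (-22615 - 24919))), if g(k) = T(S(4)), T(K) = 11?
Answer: -I*√47523/47523 ≈ -0.0045872*I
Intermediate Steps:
S(a) = (-5 + a)²
g(k) = 11
1/(√(g(-75) + (-22615 - 24919))) = 1/(√(11 + (-22615 - 24919))) = 1/(√(11 - 47534)) = 1/(√(-47523)) = 1/(I*√47523) = -I*√47523/47523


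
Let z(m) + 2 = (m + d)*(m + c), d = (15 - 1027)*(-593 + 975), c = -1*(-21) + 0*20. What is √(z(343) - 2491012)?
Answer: 3*I*√15898082 ≈ 11962.0*I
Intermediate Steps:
c = 21 (c = 21 + 0 = 21)
d = -386584 (d = -1012*382 = -386584)
z(m) = -2 + (-386584 + m)*(21 + m) (z(m) = -2 + (m - 386584)*(m + 21) = -2 + (-386584 + m)*(21 + m))
√(z(343) - 2491012) = √((-8118266 + 343² - 386563*343) - 2491012) = √((-8118266 + 117649 - 132591109) - 2491012) = √(-140591726 - 2491012) = √(-143082738) = 3*I*√15898082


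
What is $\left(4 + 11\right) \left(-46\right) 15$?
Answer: $-10350$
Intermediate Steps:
$\left(4 + 11\right) \left(-46\right) 15 = 15 \left(-46\right) 15 = \left(-690\right) 15 = -10350$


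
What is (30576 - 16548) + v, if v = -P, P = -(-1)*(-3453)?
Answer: 17481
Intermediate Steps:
P = -3453 (P = -1*3453 = -3453)
v = 3453 (v = -1*(-3453) = 3453)
(30576 - 16548) + v = (30576 - 16548) + 3453 = 14028 + 3453 = 17481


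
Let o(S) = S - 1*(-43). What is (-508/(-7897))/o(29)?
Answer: 127/142146 ≈ 0.00089345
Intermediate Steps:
o(S) = 43 + S (o(S) = S + 43 = 43 + S)
(-508/(-7897))/o(29) = (-508/(-7897))/(43 + 29) = -508*(-1/7897)/72 = (508/7897)*(1/72) = 127/142146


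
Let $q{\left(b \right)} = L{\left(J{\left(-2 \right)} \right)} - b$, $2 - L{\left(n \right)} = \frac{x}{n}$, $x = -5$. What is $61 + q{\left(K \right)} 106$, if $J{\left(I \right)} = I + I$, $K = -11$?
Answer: $\frac{2613}{2} \approx 1306.5$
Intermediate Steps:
$J{\left(I \right)} = 2 I$
$L{\left(n \right)} = 2 + \frac{5}{n}$ ($L{\left(n \right)} = 2 - - \frac{5}{n} = 2 + \frac{5}{n}$)
$q{\left(b \right)} = \frac{3}{4} - b$ ($q{\left(b \right)} = \left(2 + \frac{5}{2 \left(-2\right)}\right) - b = \left(2 + \frac{5}{-4}\right) - b = \left(2 + 5 \left(- \frac{1}{4}\right)\right) - b = \left(2 - \frac{5}{4}\right) - b = \frac{3}{4} - b$)
$61 + q{\left(K \right)} 106 = 61 + \left(\frac{3}{4} - -11\right) 106 = 61 + \left(\frac{3}{4} + 11\right) 106 = 61 + \frac{47}{4} \cdot 106 = 61 + \frac{2491}{2} = \frac{2613}{2}$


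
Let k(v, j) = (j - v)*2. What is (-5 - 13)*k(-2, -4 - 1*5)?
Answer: 252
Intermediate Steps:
k(v, j) = -2*v + 2*j
(-5 - 13)*k(-2, -4 - 1*5) = (-5 - 13)*(-2*(-2) + 2*(-4 - 1*5)) = -18*(4 + 2*(-4 - 5)) = -18*(4 + 2*(-9)) = -18*(4 - 18) = -18*(-14) = 252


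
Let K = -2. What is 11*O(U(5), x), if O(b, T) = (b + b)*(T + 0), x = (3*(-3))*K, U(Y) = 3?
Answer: 1188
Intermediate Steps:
x = 18 (x = (3*(-3))*(-2) = -9*(-2) = 18)
O(b, T) = 2*T*b (O(b, T) = (2*b)*T = 2*T*b)
11*O(U(5), x) = 11*(2*18*3) = 11*108 = 1188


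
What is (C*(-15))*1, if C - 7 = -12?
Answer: 75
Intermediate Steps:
C = -5 (C = 7 - 12 = -5)
(C*(-15))*1 = -5*(-15)*1 = 75*1 = 75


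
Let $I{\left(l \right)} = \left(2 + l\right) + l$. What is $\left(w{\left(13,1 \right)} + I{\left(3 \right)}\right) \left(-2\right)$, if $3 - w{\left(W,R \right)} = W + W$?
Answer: $30$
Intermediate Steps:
$w{\left(W,R \right)} = 3 - 2 W$ ($w{\left(W,R \right)} = 3 - \left(W + W\right) = 3 - 2 W$)
$I{\left(l \right)} = 2 + 2 l$
$\left(w{\left(13,1 \right)} + I{\left(3 \right)}\right) \left(-2\right) = \left(\left(3 - 26\right) + \left(2 + 2 \cdot 3\right)\right) \left(-2\right) = \left(\left(3 - 26\right) + \left(2 + 6\right)\right) \left(-2\right) = \left(-23 + 8\right) \left(-2\right) = \left(-15\right) \left(-2\right) = 30$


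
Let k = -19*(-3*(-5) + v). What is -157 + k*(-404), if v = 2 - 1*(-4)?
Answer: 161039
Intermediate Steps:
v = 6 (v = 2 + 4 = 6)
k = -399 (k = -19*(-3*(-5) + 6) = -19*(15 + 6) = -19*21 = -399)
-157 + k*(-404) = -157 - 399*(-404) = -157 + 161196 = 161039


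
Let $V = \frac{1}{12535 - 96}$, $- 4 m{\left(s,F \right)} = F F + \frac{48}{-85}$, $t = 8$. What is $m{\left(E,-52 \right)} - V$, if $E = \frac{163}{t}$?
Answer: $- \frac{714595757}{1057315} \approx -675.86$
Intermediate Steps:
$E = \frac{163}{8} \approx 20.375$
$m{\left(s,F \right)} = \frac{12}{85} - \frac{F^{2}}{4}$ ($m{\left(s,F \right)} = - \frac{F F + \frac{48}{-85}}{4} = - \frac{F^{2} + 48 \left(- \frac{1}{85}\right)}{4} = - \frac{F^{2} - \frac{48}{85}}{4} = - \frac{- \frac{48}{85} + F^{2}}{4} = \frac{12}{85} - \frac{F^{2}}{4}$)
$V = \frac{1}{12439}$ ($V = \frac{1}{12535 - 96} = \frac{1}{12439} \approx 8.0392 \cdot 10^{-5}$)
$m{\left(E,-52 \right)} - V = \left(\frac{12}{85} - \frac{\left(-52\right)^{2}}{4}\right) - \frac{1}{12439} = \left(\frac{12}{85} - 676\right) - \frac{1}{12439} = - \frac{57448}{85} - \frac{1}{12439} = - \frac{714595757}{1057315}$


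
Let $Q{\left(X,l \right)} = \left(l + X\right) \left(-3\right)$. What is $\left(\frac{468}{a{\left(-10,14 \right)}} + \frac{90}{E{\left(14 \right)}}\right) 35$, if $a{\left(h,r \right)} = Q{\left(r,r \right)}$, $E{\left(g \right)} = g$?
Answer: $30$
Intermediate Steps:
$Q{\left(X,l \right)} = - 3 X - 3 l$ ($Q{\left(X,l \right)} = \left(X + l\right) \left(-3\right) = - 3 X - 3 l$)
$a{\left(h,r \right)} = - 6 r$ ($a{\left(h,r \right)} = - 3 r - 3 r = - 6 r$)
$\left(\frac{468}{a{\left(-10,14 \right)}} + \frac{90}{E{\left(14 \right)}}\right) 35 = \left(\frac{468}{\left(-6\right) 14} + \frac{90}{14}\right) 35 = \left(\frac{468}{-84} + 90 \cdot \frac{1}{14}\right) 35 = \left(468 \left(- \frac{1}{84}\right) + \frac{45}{7}\right) 35 = \left(- \frac{39}{7} + \frac{45}{7}\right) 35 = \frac{6}{7} \cdot 35 = 30$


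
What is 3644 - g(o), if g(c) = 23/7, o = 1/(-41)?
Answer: 25485/7 ≈ 3640.7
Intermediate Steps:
o = -1/41 ≈ -0.024390
g(c) = 23/7 (g(c) = 23*(⅐) = 23/7)
3644 - g(o) = 3644 - 1*23/7 = 3644 - 23/7 = 25485/7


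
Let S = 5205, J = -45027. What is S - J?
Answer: 50232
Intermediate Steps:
S - J = 5205 - 1*(-45027) = 5205 + 45027 = 50232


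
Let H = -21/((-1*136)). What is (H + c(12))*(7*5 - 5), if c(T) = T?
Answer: 24795/68 ≈ 364.63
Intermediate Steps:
H = 21/136 (H = -21/(-136) = -21*(-1/136) = 21/136 ≈ 0.15441)
(H + c(12))*(7*5 - 5) = (21/136 + 12)*(7*5 - 5) = 1653*(35 - 5)/136 = (1653/136)*30 = 24795/68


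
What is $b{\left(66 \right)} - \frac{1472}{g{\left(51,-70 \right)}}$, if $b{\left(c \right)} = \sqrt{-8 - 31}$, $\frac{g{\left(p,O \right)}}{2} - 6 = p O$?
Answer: $\frac{184}{891} + i \sqrt{39} \approx 0.20651 + 6.245 i$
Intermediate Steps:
$g{\left(p,O \right)} = 12 + 2 O p$ ($g{\left(p,O \right)} = 12 + 2 p O = 12 + 2 O p$)
$b{\left(c \right)} = i \sqrt{39}$ ($b{\left(c \right)} = \sqrt{-39} = i \sqrt{39}$)
$b{\left(66 \right)} - \frac{1472}{g{\left(51,-70 \right)}} = i \sqrt{39} - \frac{1472}{12 + 2 \left(-70\right) 51} = i \sqrt{39} - \frac{1472}{12 - 7140} = i \sqrt{39} - \frac{1472}{-7128} = i \sqrt{39} - 1472 \left(- \frac{1}{7128}\right) = i \sqrt{39} - - \frac{184}{891} = i \sqrt{39} + \frac{184}{891} = \frac{184}{891} + i \sqrt{39}$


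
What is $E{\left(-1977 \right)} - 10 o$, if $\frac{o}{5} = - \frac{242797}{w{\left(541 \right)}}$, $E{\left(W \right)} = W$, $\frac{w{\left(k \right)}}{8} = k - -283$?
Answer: $- \frac{446267}{3296} \approx -135.4$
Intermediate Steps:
$w{\left(k \right)} = 2264 + 8 k$ ($w{\left(k \right)} = 8 \left(k - -283\right) = 8 \left(k + 283\right) = 8 \left(283 + k\right) = 2264 + 8 k$)
$o = - \frac{1213985}{6592}$ ($o = 5 \left(- \frac{242797}{2264 + 8 \cdot 541}\right) = 5 \left(- \frac{242797}{2264 + 4328}\right) = 5 \left(- \frac{242797}{6592}\right) = - \frac{1213985}{6592} \approx -184.16$)
$E{\left(-1977 \right)} - 10 o = -1977 - 10 \left(- \frac{1213985}{6592}\right) = -1977 - - \frac{6069925}{3296} = -1977 + \frac{6069925}{3296} = - \frac{446267}{3296}$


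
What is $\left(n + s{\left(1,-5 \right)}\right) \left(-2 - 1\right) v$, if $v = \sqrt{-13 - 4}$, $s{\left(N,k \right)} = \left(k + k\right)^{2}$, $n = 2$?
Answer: $- 306 i \sqrt{17} \approx - 1261.7 i$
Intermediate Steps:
$s{\left(N,k \right)} = 4 k^{2}$ ($s{\left(N,k \right)} = \left(2 k\right)^{2} = 4 k^{2}$)
$v = i \sqrt{17}$ ($v = \sqrt{-17} = i \sqrt{17} \approx 4.1231 i$)
$\left(n + s{\left(1,-5 \right)}\right) \left(-2 - 1\right) v = \left(2 + 4 \left(-5\right)^{2}\right) \left(-2 - 1\right) i \sqrt{17} = \left(2 + 4 \cdot 25\right) \left(-3\right) i \sqrt{17} = \left(2 + 100\right) \left(-3\right) i \sqrt{17} = 102 \left(-3\right) i \sqrt{17} = - 306 i \sqrt{17}$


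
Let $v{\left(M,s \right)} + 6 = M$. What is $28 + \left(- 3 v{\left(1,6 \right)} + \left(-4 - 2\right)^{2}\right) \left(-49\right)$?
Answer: $-2471$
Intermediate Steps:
$v{\left(M,s \right)} = -6 + M$
$28 + \left(- 3 v{\left(1,6 \right)} + \left(-4 - 2\right)^{2}\right) \left(-49\right) = 28 + \left(- 3 \left(-6 + 1\right) + \left(-4 - 2\right)^{2}\right) \left(-49\right) = 28 + \left(\left(-3\right) \left(-5\right) + \left(-6\right)^{2}\right) \left(-49\right) = 28 + \left(15 + 36\right) \left(-49\right) = 28 + 51 \left(-49\right) = 28 - 2499 = -2471$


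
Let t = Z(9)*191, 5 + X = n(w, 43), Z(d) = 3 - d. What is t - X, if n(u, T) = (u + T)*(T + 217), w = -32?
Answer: -4001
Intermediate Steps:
n(u, T) = (217 + T)*(T + u) (n(u, T) = (T + u)*(217 + T) = (217 + T)*(T + u))
X = 2855 (X = -5 + (43**2 + 217*43 + 217*(-32) + 43*(-32)) = -5 + (1849 + 9331 - 6944 - 1376) = -5 + 2860 = 2855)
t = -1146 (t = (3 - 1*9)*191 = (3 - 9)*191 = -6*191 = -1146)
t - X = -1146 - 1*2855 = -1146 - 2855 = -4001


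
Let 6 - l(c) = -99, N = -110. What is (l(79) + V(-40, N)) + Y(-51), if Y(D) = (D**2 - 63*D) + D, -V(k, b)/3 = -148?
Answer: 6312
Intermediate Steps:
l(c) = 105 (l(c) = 6 - 1*(-99) = 6 + 99 = 105)
V(k, b) = 444 (V(k, b) = -3*(-148) = 444)
Y(D) = D**2 - 62*D
(l(79) + V(-40, N)) + Y(-51) = (105 + 444) - 51*(-62 - 51) = 549 - 51*(-113) = 549 + 5763 = 6312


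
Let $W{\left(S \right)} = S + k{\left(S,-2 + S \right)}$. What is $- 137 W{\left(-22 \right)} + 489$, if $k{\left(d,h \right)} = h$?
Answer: $6791$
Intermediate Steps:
$W{\left(S \right)} = -2 + 2 S$ ($W{\left(S \right)} = S + \left(-2 + S\right) = -2 + 2 S$)
$- 137 W{\left(-22 \right)} + 489 = - 137 \left(-2 + 2 \left(-22\right)\right) + 489 = - 137 \left(-2 - 44\right) + 489 = \left(-137\right) \left(-46\right) + 489 = 6302 + 489 = 6791$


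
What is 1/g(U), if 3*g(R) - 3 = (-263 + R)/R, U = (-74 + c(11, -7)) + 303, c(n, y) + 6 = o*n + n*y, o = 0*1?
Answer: 146/107 ≈ 1.3645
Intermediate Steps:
o = 0
c(n, y) = -6 + n*y (c(n, y) = -6 + (0*n + n*y) = -6 + (0 + n*y) = -6 + n*y)
U = 146 (U = (-74 + (-6 + 11*(-7))) + 303 = (-74 + (-6 - 77)) + 303 = (-74 - 83) + 303 = -157 + 303 = 146)
g(R) = 1 + (-263 + R)/(3*R) (g(R) = 1 + ((-263 + R)/R)/3 = 1 + (-263 + R)/(3*R))
1/g(U) = 1/((⅓)*(-263 + 4*146)/146) = 1/((⅓)*(1/146)*(-263 + 584)) = 1/((⅓)*(1/146)*321) = 1/(107/146) = 146/107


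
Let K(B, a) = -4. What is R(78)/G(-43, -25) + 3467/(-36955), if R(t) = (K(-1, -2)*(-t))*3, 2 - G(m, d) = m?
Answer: 765197/36955 ≈ 20.706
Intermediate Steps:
G(m, d) = 2 - m
R(t) = 12*t (R(t) = -(-4)*t*3 = (4*t)*3 = 12*t)
R(78)/G(-43, -25) + 3467/(-36955) = (12*78)/(2 - 1*(-43)) + 3467/(-36955) = 936/(2 + 43) + 3467*(-1/36955) = 936/45 - 3467/36955 = 936*(1/45) - 3467/36955 = 104/5 - 3467/36955 = 765197/36955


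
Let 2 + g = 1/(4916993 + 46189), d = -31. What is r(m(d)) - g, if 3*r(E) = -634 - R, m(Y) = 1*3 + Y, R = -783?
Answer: 85477023/1654394 ≈ 51.667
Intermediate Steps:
m(Y) = 3 + Y
r(E) = 149/3 (r(E) = (-634 - 1*(-783))/3 = (-634 + 783)/3 = (1/3)*149 = 149/3)
g = -9926363/4963182 (g = -2 + 1/(4916993 + 46189) = -2 + 1/4963182 = -9926363/4963182 ≈ -2.0000)
r(m(d)) - g = 149/3 - 1*(-9926363/4963182) = 149/3 + 9926363/4963182 = 85477023/1654394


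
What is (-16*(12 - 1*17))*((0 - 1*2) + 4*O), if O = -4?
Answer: -1440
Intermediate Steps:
(-16*(12 - 1*17))*((0 - 1*2) + 4*O) = (-16*(12 - 1*17))*((0 - 1*2) + 4*(-4)) = (-16*(12 - 17))*((0 - 2) - 16) = (-16*(-5))*(-2 - 16) = 80*(-18) = -1440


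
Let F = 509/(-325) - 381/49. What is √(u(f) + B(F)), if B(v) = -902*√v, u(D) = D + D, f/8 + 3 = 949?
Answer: √(3133530400 - 410410*I*√1933958)/455 ≈ 123.53 - 11.158*I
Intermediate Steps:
f = 7568 (f = -24 + 8*949 = -24 + 7592 = 7568)
F = -148766/15925 (F = 509*(-1/325) - 381*1/49 = -509/325 - 381/49 = -148766/15925 ≈ -9.3417)
u(D) = 2*D
√(u(f) + B(F)) = √(2*7568 - 902*I*√1933958/455) = √(15136 - 902*I*√1933958/455)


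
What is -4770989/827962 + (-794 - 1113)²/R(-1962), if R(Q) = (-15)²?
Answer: 3009933706813/186291450 ≈ 16157.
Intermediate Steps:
R(Q) = 225
-4770989/827962 + (-794 - 1113)²/R(-1962) = -4770989/827962 + (-794 - 1113)²/225 = -4770989*1/827962 + (-1907)²*(1/225) = -4770989/827962 + 3636649*(1/225) = -4770989/827962 + 3636649/225 = 3009933706813/186291450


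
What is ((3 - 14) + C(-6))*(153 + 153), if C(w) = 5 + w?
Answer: -3672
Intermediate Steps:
((3 - 14) + C(-6))*(153 + 153) = ((3 - 14) + (5 - 6))*(153 + 153) = (-11 - 1)*306 = -12*306 = -3672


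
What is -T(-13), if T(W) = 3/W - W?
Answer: -166/13 ≈ -12.769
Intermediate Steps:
T(W) = -W + 3/W
-T(-13) = -(-1*(-13) + 3/(-13)) = -(13 + 3*(-1/13)) = -(13 - 3/13) = -1*166/13 = -166/13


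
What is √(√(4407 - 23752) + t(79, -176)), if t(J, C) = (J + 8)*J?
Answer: √(6873 + I*√19345) ≈ 82.908 + 0.8388*I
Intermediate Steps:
t(J, C) = J*(8 + J) (t(J, C) = (8 + J)*J = J*(8 + J))
√(√(4407 - 23752) + t(79, -176)) = √(√(4407 - 23752) + 79*(8 + 79)) = √(√(-19345) + 79*87) = √(I*√19345 + 6873) = √(6873 + I*√19345)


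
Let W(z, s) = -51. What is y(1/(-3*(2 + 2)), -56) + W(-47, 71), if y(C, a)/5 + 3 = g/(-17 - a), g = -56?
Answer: -2854/39 ≈ -73.179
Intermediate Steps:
y(C, a) = -15 - 280/(-17 - a) (y(C, a) = -15 + 5*(-56/(-17 - a)) = -15 - 280/(-17 - a))
y(1/(-3*(2 + 2)), -56) + W(-47, 71) = 5*(5 - 3*(-56))/(17 - 56) - 51 = 5*(5 + 168)/(-39) - 51 = 5*(-1/39)*173 - 51 = -865/39 - 51 = -2854/39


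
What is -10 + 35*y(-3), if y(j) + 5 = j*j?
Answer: 130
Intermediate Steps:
y(j) = -5 + j² (y(j) = -5 + j*j = -5 + j²)
-10 + 35*y(-3) = -10 + 35*(-5 + (-3)²) = -10 + 35*(-5 + 9) = -10 + 35*4 = -10 + 140 = 130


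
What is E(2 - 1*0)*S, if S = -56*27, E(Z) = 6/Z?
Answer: -4536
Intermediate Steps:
S = -1512
E(2 - 1*0)*S = (6/(2 - 1*0))*(-1512) = (6/(2 + 0))*(-1512) = (6/2)*(-1512) = (6*(½))*(-1512) = 3*(-1512) = -4536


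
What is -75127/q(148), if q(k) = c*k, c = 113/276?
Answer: -5183763/4181 ≈ -1239.8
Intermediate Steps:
c = 113/276 (c = 113*(1/276) = 113/276 ≈ 0.40942)
q(k) = 113*k/276
-75127/q(148) = -75127/((113/276)*148) = -75127/4181/69 = -75127*69/4181 = -5183763/4181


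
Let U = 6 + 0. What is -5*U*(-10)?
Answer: 300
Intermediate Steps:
U = 6
-5*U*(-10) = -5*6*(-10) = -30*(-10) = 300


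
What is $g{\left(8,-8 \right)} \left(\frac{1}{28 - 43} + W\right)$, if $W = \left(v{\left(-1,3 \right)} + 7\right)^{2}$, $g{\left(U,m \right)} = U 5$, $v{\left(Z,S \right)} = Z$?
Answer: $\frac{4312}{3} \approx 1437.3$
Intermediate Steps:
$g{\left(U,m \right)} = 5 U$
$W = 36$ ($W = \left(-1 + 7\right)^{2} = 6^{2} = 36$)
$g{\left(8,-8 \right)} \left(\frac{1}{28 - 43} + W\right) = 5 \cdot 8 \left(\frac{1}{28 - 43} + 36\right) = 40 \left(\frac{1}{-15} + 36\right) = 40 \left(- \frac{1}{15} + 36\right) = 40 \cdot \frac{539}{15} = \frac{4312}{3}$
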